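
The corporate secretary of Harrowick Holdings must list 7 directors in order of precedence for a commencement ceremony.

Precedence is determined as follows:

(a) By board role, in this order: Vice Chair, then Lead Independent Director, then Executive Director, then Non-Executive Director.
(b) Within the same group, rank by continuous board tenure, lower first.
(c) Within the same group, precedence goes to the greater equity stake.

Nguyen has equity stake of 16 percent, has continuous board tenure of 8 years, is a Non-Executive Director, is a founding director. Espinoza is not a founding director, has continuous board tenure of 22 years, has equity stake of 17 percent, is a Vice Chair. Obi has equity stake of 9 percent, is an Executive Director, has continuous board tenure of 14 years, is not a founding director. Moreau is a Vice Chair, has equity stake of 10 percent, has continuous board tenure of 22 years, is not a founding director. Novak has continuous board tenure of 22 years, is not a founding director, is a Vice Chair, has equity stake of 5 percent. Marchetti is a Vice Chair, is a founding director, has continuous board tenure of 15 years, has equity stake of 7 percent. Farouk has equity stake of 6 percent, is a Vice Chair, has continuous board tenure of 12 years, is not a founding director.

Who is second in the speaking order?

Marchetti

By board role: Farouk, Marchetti, Espinoza, Moreau and Novak (Vice Chair); then Obi (Executive Director); then Nguyen (Non-Executive Director).
Among Farouk, Marchetti, Espinoza, Moreau and Novak, by continuous board tenure (lower first): Farouk (12 years) before Marchetti (15 years) before Espinoza, Moreau and Novak (22 years).
Among Espinoza, Moreau and Novak, by equity stake (higher first): Espinoza (17 percent) before Moreau (10 percent) before Novak (5 percent).
Order: Farouk, Marchetti, Espinoza, Moreau, Novak, Obi, Nguyen.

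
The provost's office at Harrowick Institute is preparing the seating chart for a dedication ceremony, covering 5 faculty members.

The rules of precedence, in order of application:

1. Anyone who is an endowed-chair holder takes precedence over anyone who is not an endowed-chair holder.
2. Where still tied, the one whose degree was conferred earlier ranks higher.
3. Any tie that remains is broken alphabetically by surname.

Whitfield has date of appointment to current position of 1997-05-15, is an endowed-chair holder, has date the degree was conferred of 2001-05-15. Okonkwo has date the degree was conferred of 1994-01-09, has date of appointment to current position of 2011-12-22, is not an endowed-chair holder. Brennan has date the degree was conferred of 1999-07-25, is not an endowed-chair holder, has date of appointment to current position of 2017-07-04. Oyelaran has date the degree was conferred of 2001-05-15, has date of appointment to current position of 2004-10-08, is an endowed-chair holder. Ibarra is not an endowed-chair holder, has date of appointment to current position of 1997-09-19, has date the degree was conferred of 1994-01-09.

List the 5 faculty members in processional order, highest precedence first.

By the first rule: Oyelaran and Whitfield (both an endowed-chair holder); then Ibarra, Okonkwo and Brennan (each not an endowed-chair holder).
Oyelaran and Whitfield both have date the degree was conferred 2001-05-15, so the next rule applies.
Among Oyelaran and Whitfield, alphabetically by surname: Oyelaran before Whitfield.
Among Ibarra, Okonkwo and Brennan, by date the degree was conferred (earlier first): Ibarra and Okonkwo (1994-01-09) before Brennan (1999-07-25).
Among Ibarra and Okonkwo, alphabetically by surname: Ibarra before Okonkwo.
Full order: Oyelaran, Whitfield, Ibarra, Okonkwo, Brennan.

Oyelaran, Whitfield, Ibarra, Okonkwo, Brennan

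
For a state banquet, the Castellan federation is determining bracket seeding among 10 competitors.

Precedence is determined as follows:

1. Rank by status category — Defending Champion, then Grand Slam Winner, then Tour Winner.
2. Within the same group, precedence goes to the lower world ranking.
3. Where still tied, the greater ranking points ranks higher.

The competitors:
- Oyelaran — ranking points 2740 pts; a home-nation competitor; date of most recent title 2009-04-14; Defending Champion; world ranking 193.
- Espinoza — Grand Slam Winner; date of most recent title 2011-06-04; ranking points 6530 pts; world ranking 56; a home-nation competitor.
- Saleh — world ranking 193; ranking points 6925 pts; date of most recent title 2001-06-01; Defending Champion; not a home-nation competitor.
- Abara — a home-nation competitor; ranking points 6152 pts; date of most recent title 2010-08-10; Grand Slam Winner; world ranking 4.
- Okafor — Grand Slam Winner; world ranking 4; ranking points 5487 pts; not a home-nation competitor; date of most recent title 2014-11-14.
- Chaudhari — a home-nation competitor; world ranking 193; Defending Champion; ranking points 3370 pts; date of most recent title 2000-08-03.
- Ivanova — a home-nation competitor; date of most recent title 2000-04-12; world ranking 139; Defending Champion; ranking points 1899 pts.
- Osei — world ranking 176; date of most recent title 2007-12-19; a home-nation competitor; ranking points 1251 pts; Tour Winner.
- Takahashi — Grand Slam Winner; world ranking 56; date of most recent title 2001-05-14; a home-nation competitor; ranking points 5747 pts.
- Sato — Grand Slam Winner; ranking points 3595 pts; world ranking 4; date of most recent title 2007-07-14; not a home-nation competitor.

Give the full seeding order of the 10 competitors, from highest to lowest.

By status category: Ivanova, Saleh, Chaudhari and Oyelaran (Defending Champion); then Abara, Okafor, Sato, Espinoza and Takahashi (Grand Slam Winner); then Osei (Tour Winner).
Among Ivanova, Saleh, Chaudhari and Oyelaran, by world ranking (lower first): Ivanova (139) before Saleh, Chaudhari and Oyelaran (193).
Among Saleh, Chaudhari and Oyelaran, by ranking points (higher first): Saleh (6925 pts) before Chaudhari (3370 pts) before Oyelaran (2740 pts).
Among Abara, Okafor, Sato, Espinoza and Takahashi, by world ranking (lower first): Abara, Okafor and Sato (4) before Espinoza and Takahashi (56).
Among Abara, Okafor and Sato, by ranking points (higher first): Abara (6152 pts) before Okafor (5487 pts) before Sato (3595 pts).
Among Espinoza and Takahashi, by ranking points (higher first): Espinoza (6530 pts) before Takahashi (5747 pts).
Full order: Ivanova, Saleh, Chaudhari, Oyelaran, Abara, Okafor, Sato, Espinoza, Takahashi, Osei.

Ivanova, Saleh, Chaudhari, Oyelaran, Abara, Okafor, Sato, Espinoza, Takahashi, Osei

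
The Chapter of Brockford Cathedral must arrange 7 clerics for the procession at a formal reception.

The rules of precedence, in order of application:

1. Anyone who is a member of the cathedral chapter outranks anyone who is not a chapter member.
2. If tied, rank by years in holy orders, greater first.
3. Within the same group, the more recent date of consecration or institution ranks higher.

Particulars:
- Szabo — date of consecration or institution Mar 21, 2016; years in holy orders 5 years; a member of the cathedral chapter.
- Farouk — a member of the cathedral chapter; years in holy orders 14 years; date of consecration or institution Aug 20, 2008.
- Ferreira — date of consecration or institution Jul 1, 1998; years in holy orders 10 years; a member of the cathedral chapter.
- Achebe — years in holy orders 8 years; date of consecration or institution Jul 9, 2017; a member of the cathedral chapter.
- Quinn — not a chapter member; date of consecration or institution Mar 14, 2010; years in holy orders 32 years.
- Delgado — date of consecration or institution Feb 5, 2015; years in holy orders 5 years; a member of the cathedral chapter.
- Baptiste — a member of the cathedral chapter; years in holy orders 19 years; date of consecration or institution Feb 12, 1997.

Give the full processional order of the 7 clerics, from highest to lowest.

Baptiste, Farouk, Ferreira, Achebe, Szabo, Delgado, Quinn

By the first rule: Baptiste, Farouk, Ferreira, Achebe, Szabo and Delgado (each a member of the cathedral chapter); then Quinn (not a chapter member).
Among Baptiste, Farouk, Ferreira, Achebe, Szabo and Delgado, by years in holy orders (higher first): Baptiste (19 years) before Farouk (14 years) before Ferreira (10 years) before Achebe (8 years) before Szabo and Delgado (5 years).
Among Szabo and Delgado, by date of consecration or institution (later first): Szabo (Mar 21, 2016) before Delgado (Feb 5, 2015).
Full order: Baptiste, Farouk, Ferreira, Achebe, Szabo, Delgado, Quinn.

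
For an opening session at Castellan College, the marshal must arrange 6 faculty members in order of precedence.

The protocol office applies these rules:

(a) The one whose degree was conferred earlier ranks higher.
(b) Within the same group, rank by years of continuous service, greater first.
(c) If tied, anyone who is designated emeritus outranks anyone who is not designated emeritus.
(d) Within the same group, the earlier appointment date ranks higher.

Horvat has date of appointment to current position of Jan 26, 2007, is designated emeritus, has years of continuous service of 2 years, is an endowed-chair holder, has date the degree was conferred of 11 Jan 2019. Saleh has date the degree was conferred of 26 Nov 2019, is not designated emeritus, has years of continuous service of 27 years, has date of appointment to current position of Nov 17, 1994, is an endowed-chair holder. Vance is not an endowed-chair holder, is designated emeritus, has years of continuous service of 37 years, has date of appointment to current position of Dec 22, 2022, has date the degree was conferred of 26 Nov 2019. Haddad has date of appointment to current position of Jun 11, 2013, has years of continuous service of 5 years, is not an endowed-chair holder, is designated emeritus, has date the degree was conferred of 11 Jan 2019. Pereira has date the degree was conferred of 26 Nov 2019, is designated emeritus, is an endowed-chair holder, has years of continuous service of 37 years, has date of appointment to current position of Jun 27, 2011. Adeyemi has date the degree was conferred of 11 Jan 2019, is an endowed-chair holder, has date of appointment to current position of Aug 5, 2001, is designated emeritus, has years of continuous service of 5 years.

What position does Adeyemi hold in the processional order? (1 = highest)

1

By date the degree was conferred (earlier first): Adeyemi, Haddad and Horvat (each 11 Jan 2019); then Pereira, Vance and Saleh (each 26 Nov 2019).
Among Adeyemi, Haddad and Horvat, by years of continuous service (higher first): Adeyemi and Haddad (5 years) before Horvat (2 years).
Adeyemi and Haddad are each designated emeritus, so the next rule applies.
Among Adeyemi and Haddad, by date of appointment to current position (earlier first): Adeyemi (Aug 5, 2001) before Haddad (Jun 11, 2013).
Among Pereira, Vance and Saleh, by years of continuous service (higher first): Pereira and Vance (37 years) before Saleh (27 years).
Pereira and Vance are each designated emeritus, so the next rule applies.
Among Pereira and Vance, by date of appointment to current position (earlier first): Pereira (Jun 27, 2011) before Vance (Dec 22, 2022).
Order: Adeyemi, Haddad, Horvat, Pereira, Vance, Saleh. So position 1.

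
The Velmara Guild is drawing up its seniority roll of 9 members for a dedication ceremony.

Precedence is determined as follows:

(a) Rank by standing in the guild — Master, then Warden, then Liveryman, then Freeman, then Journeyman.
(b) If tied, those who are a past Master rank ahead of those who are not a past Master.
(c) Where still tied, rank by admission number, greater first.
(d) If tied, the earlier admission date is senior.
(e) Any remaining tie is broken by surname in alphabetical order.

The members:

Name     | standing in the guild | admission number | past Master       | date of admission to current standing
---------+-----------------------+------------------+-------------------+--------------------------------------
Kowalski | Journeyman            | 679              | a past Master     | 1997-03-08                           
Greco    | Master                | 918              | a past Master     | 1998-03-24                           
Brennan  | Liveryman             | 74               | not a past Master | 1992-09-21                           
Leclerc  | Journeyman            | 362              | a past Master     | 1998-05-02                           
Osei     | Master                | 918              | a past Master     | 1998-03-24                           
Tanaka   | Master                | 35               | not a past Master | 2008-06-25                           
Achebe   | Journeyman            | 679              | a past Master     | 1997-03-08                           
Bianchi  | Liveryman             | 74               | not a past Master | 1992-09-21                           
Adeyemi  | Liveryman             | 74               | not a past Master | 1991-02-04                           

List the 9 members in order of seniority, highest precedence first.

By standing in the guild: Greco, Osei and Tanaka (Master); then Adeyemi, Bianchi and Brennan (Liveryman); then Achebe, Kowalski and Leclerc (Journeyman).
Among Greco, Osei and Tanaka, a past Master before not a past Master: Greco and Osei (a past Master) before Tanaka (not a past Master).
Greco and Osei both have admission number 918, so the next rule applies.
Greco and Osei both have date of admission to current standing 1998-03-24, so the next rule applies.
Among Greco and Osei, alphabetically by surname: Greco before Osei.
Adeyemi, Bianchi and Brennan are each not a past Master, so the next rule applies.
Adeyemi, Bianchi and Brennan all have admission number 74, so the next rule applies.
Among Adeyemi, Bianchi and Brennan, by date of admission to current standing (earlier first): Adeyemi (1991-02-04) before Bianchi and Brennan (1992-09-21).
Among Bianchi and Brennan, alphabetically by surname: Bianchi before Brennan.
Achebe, Kowalski and Leclerc are each a past Master, so the next rule applies.
Among Achebe, Kowalski and Leclerc, by admission number (higher first): Achebe and Kowalski (679) before Leclerc (362).
Achebe and Kowalski both have date of admission to current standing 1997-03-08, so the next rule applies.
Among Achebe and Kowalski, alphabetically by surname: Achebe before Kowalski.
Full order: Greco, Osei, Tanaka, Adeyemi, Bianchi, Brennan, Achebe, Kowalski, Leclerc.

Greco, Osei, Tanaka, Adeyemi, Bianchi, Brennan, Achebe, Kowalski, Leclerc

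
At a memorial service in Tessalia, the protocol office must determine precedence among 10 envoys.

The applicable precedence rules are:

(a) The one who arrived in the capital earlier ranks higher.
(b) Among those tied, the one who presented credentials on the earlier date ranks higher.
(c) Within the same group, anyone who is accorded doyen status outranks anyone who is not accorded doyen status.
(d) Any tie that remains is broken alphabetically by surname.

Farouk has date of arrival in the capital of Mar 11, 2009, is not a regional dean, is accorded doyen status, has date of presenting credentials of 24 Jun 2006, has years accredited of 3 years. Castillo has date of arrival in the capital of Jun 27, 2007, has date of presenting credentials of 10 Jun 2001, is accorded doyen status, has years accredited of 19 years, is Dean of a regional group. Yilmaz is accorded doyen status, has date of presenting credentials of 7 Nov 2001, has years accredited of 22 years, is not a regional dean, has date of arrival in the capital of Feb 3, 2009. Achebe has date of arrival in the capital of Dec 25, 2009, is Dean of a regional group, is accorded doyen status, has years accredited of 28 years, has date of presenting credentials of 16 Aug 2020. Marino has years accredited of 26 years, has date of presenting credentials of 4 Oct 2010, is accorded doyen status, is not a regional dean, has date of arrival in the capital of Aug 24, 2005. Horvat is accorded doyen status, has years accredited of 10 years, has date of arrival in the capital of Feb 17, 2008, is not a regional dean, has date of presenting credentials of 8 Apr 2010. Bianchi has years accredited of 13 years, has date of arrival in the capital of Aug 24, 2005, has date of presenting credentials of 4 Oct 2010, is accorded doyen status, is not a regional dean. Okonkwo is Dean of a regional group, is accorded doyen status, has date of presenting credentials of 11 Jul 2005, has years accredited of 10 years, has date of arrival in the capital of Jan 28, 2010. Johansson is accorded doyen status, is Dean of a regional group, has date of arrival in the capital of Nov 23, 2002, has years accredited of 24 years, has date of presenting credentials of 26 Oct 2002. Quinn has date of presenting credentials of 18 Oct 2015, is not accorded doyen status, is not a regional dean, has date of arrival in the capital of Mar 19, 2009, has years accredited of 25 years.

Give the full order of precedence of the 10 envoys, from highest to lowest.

By date of arrival in the capital (earlier first): Johansson (Nov 23, 2002); then Bianchi and Marino (both Aug 24, 2005); then Castillo (Jun 27, 2007); then Horvat (Feb 17, 2008); then Yilmaz (Feb 3, 2009); then Farouk (Mar 11, 2009); then Quinn (Mar 19, 2009); then Achebe (Dec 25, 2009); then Okonkwo (Jan 28, 2010).
Bianchi and Marino both have date of presenting credentials 4 Oct 2010, so the next rule applies.
Bianchi and Marino are each accorded doyen status, so the next rule applies.
Among Bianchi and Marino, alphabetically by surname: Bianchi before Marino.
Full order: Johansson, Bianchi, Marino, Castillo, Horvat, Yilmaz, Farouk, Quinn, Achebe, Okonkwo.

Johansson, Bianchi, Marino, Castillo, Horvat, Yilmaz, Farouk, Quinn, Achebe, Okonkwo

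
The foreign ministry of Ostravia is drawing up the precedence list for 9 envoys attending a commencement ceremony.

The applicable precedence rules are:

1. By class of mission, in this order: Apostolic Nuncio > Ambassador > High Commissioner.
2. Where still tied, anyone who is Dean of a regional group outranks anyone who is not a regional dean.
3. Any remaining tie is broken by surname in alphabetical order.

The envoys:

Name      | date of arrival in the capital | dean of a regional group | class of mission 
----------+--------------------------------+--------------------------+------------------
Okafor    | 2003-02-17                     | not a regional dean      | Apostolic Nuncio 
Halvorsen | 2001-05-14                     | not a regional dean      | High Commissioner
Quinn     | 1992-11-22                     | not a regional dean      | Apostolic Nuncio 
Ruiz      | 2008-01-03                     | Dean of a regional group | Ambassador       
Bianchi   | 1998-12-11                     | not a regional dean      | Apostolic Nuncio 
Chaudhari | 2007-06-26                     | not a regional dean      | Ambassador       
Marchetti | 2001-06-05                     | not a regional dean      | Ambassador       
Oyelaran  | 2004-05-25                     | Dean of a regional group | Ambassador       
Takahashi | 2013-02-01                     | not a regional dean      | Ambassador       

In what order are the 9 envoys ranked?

Bianchi, Okafor, Quinn, Oyelaran, Ruiz, Chaudhari, Marchetti, Takahashi, Halvorsen

By class of mission: Bianchi, Okafor and Quinn (Apostolic Nuncio); then Oyelaran, Ruiz, Chaudhari, Marchetti and Takahashi (Ambassador); then Halvorsen (High Commissioner).
Bianchi, Okafor and Quinn are each not a regional dean, so the next rule applies.
Among Bianchi, Okafor and Quinn, alphabetically by surname: Bianchi before Okafor before Quinn.
Among Oyelaran, Ruiz, Chaudhari, Marchetti and Takahashi, Dean of a regional group before not a regional dean: Oyelaran and Ruiz (Dean of a regional group) before Chaudhari, Marchetti and Takahashi (not a regional dean).
Among Oyelaran and Ruiz, alphabetically by surname: Oyelaran before Ruiz.
Among Chaudhari, Marchetti and Takahashi, alphabetically by surname: Chaudhari before Marchetti before Takahashi.
Full order: Bianchi, Okafor, Quinn, Oyelaran, Ruiz, Chaudhari, Marchetti, Takahashi, Halvorsen.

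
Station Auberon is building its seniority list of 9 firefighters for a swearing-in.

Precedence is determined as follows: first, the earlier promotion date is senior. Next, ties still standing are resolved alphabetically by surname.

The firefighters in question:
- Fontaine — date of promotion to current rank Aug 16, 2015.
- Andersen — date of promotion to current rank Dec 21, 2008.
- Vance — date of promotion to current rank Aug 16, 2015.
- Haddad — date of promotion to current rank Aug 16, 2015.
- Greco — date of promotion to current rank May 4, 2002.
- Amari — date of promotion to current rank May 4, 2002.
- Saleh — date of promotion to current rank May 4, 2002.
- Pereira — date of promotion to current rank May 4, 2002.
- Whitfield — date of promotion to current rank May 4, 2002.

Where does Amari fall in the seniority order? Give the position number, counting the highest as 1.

1

By date of promotion to current rank (earlier first): Amari, Greco, Pereira, Saleh and Whitfield (each May 4, 2002); then Andersen (Dec 21, 2008); then Fontaine, Haddad and Vance (each Aug 16, 2015).
Among Amari, Greco, Pereira, Saleh and Whitfield, alphabetically by surname: Amari before Greco before Pereira before Saleh before Whitfield.
Among Fontaine, Haddad and Vance, alphabetically by surname: Fontaine before Haddad before Vance.
Order: Amari, Greco, Pereira, Saleh, Whitfield, Andersen, Fontaine, Haddad, Vance. So position 1.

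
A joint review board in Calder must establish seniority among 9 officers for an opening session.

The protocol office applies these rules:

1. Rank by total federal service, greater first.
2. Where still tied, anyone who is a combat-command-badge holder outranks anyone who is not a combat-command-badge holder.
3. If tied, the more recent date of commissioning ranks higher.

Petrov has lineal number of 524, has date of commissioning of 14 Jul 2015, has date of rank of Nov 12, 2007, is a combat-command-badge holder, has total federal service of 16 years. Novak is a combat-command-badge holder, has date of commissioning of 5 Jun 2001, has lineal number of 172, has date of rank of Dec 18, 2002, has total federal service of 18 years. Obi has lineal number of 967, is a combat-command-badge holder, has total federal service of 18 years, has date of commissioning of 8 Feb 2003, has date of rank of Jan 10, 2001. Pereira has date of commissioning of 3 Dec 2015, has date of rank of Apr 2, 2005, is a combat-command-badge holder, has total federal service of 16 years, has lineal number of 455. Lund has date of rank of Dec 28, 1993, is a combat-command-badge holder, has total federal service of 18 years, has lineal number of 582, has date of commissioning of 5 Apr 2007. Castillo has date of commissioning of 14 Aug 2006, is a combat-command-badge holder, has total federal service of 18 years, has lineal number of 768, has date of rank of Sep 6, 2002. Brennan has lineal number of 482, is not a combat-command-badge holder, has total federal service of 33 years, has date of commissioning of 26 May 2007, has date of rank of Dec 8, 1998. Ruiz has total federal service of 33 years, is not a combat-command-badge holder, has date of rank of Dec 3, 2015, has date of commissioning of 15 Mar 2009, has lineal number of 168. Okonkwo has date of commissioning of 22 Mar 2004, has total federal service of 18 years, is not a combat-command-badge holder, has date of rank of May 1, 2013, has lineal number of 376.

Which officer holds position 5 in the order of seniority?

By total federal service (higher first): Ruiz and Brennan (both 33 years); then Lund, Castillo, Obi, Novak and Okonkwo (each 18 years); then Pereira and Petrov (both 16 years).
Ruiz and Brennan are each not a combat-command-badge holder, so the next rule applies.
Among Ruiz and Brennan, by date of commissioning (later first): Ruiz (15 Mar 2009) before Brennan (26 May 2007).
Among Lund, Castillo, Obi, Novak and Okonkwo, a combat-command-badge holder before not a combat-command-badge holder: Lund, Castillo, Obi and Novak (a combat-command-badge holder) before Okonkwo (not a combat-command-badge holder).
Among Lund, Castillo, Obi and Novak, by date of commissioning (later first): Lund (5 Apr 2007) before Castillo (14 Aug 2006) before Obi (8 Feb 2003) before Novak (5 Jun 2001).
Pereira and Petrov are each a combat-command-badge holder, so the next rule applies.
Among Pereira and Petrov, by date of commissioning (later first): Pereira (3 Dec 2015) before Petrov (14 Jul 2015).
Order: Ruiz, Brennan, Lund, Castillo, Obi, Novak, Okonkwo, Pereira, Petrov.

Obi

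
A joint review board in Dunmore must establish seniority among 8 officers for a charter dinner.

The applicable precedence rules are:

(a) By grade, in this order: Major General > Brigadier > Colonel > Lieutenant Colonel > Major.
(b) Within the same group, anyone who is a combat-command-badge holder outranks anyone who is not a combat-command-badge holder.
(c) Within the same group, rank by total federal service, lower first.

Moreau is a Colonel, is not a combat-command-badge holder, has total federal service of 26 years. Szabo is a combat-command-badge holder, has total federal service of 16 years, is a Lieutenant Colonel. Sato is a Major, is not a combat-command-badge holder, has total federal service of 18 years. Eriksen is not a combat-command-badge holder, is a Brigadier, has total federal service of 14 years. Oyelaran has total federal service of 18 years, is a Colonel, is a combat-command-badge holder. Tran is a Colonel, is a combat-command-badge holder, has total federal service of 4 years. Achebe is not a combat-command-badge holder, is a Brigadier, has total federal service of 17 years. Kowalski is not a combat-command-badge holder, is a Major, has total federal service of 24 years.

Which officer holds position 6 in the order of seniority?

Szabo

By grade: Eriksen and Achebe (Brigadier); then Tran, Oyelaran and Moreau (Colonel); then Szabo (Lieutenant Colonel); then Sato and Kowalski (Major).
Eriksen and Achebe are each not a combat-command-badge holder, so the next rule applies.
Among Eriksen and Achebe, by total federal service (lower first): Eriksen (14 years) before Achebe (17 years).
Among Tran, Oyelaran and Moreau, a combat-command-badge holder before not a combat-command-badge holder: Tran and Oyelaran (a combat-command-badge holder) before Moreau (not a combat-command-badge holder).
Among Tran and Oyelaran, by total federal service (lower first): Tran (4 years) before Oyelaran (18 years).
Sato and Kowalski are each not a combat-command-badge holder, so the next rule applies.
Among Sato and Kowalski, by total federal service (lower first): Sato (18 years) before Kowalski (24 years).
Order: Eriksen, Achebe, Tran, Oyelaran, Moreau, Szabo, Sato, Kowalski.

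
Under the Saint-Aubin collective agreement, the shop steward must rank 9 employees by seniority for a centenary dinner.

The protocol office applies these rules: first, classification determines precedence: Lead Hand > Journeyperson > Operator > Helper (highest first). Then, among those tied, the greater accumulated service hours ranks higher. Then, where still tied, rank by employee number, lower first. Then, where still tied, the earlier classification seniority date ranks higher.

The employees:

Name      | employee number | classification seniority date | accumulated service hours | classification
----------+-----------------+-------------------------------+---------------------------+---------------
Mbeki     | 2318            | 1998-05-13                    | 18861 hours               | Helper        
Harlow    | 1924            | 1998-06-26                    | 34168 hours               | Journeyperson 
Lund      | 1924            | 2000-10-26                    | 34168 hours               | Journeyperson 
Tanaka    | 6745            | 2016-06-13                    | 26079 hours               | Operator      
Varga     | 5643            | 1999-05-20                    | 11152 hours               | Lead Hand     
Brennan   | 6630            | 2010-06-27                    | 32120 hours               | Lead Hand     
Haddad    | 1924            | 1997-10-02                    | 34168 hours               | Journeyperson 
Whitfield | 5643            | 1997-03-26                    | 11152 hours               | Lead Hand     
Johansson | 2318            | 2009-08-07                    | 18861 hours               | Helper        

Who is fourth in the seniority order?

By classification: Brennan, Whitfield and Varga (Lead Hand); then Haddad, Harlow and Lund (Journeyperson); then Tanaka (Operator); then Mbeki and Johansson (Helper).
Among Brennan, Whitfield and Varga, by accumulated service hours (higher first): Brennan (32120 hours) before Whitfield and Varga (11152 hours).
Whitfield and Varga both have employee number 5643, so the next rule applies.
Among Whitfield and Varga, by classification seniority date (earlier first): Whitfield (1997-03-26) before Varga (1999-05-20).
Haddad, Harlow and Lund all have accumulated service hours 34168 hours, so the next rule applies.
Haddad, Harlow and Lund all have employee number 1924, so the next rule applies.
Among Haddad, Harlow and Lund, by classification seniority date (earlier first): Haddad (1997-10-02) before Harlow (1998-06-26) before Lund (2000-10-26).
Mbeki and Johansson both have accumulated service hours 18861 hours, so the next rule applies.
Mbeki and Johansson both have employee number 2318, so the next rule applies.
Among Mbeki and Johansson, by classification seniority date (earlier first): Mbeki (1998-05-13) before Johansson (2009-08-07).
Order: Brennan, Whitfield, Varga, Haddad, Harlow, Lund, Tanaka, Mbeki, Johansson.

Haddad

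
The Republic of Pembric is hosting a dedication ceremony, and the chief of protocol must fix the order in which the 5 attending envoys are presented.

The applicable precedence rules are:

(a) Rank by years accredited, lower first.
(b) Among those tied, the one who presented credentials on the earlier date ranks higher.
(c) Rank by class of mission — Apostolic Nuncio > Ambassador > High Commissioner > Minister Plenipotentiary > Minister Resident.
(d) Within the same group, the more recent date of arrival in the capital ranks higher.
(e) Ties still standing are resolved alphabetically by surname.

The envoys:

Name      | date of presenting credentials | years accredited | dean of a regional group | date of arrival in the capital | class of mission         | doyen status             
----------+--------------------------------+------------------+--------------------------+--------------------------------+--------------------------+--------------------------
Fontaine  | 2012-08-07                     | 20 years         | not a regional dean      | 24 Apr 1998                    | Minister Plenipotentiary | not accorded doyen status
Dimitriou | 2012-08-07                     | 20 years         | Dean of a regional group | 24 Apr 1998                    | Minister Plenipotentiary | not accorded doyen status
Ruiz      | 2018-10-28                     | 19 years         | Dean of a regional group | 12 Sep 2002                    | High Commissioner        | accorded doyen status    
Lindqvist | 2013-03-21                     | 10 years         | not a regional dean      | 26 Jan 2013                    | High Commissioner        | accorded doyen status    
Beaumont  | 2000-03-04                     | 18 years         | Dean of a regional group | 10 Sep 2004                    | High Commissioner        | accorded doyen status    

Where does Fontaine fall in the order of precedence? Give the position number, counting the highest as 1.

By years accredited (lower first): Lindqvist (10 years); then Beaumont (18 years); then Ruiz (19 years); then Dimitriou and Fontaine (both 20 years).
Dimitriou and Fontaine both have date of presenting credentials 2012-08-07, so the next rule applies.
Dimitriou and Fontaine are each Minister Plenipotentiary, so the next rule applies.
Dimitriou and Fontaine both have date of arrival in the capital 24 Apr 1998, so the next rule applies.
Among Dimitriou and Fontaine, alphabetically by surname: Dimitriou before Fontaine.
Order: Lindqvist, Beaumont, Ruiz, Dimitriou, Fontaine. So position 5.

5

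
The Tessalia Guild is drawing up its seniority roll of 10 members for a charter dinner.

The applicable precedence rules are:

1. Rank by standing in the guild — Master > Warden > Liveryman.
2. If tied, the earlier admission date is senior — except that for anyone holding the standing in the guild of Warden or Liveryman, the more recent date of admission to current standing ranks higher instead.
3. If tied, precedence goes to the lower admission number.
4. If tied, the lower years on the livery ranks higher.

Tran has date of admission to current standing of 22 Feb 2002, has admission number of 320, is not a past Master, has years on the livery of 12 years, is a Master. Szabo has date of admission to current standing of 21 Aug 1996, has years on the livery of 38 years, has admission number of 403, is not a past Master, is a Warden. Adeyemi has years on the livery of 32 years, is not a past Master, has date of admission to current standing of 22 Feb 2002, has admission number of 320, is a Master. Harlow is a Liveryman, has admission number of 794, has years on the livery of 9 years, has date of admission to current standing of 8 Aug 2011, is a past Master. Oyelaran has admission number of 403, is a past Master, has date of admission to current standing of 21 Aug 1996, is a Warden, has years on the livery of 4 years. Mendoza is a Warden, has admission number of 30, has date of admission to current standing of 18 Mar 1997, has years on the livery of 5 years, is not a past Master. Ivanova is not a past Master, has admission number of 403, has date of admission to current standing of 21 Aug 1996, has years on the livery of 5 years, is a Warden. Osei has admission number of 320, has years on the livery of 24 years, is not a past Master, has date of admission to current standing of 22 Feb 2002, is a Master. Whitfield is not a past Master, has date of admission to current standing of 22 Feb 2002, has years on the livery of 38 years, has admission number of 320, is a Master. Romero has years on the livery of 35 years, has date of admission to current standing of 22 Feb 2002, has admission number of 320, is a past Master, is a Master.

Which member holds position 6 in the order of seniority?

Mendoza

By standing in the guild: Tran, Osei, Adeyemi, Romero and Whitfield (Master); then Mendoza, Oyelaran, Ivanova and Szabo (Warden); then Harlow (Liveryman).
Tran, Osei, Adeyemi, Romero and Whitfield all have date of admission to current standing 22 Feb 2002, so the next rule applies.
Tran, Osei, Adeyemi, Romero and Whitfield all have admission number 320, so the next rule applies.
Among Tran, Osei, Adeyemi, Romero and Whitfield, by years on the livery (lower first): Tran (12 years) before Osei (24 years) before Adeyemi (32 years) before Romero (35 years) before Whitfield (38 years).
Among Mendoza, Oyelaran, Ivanova and Szabo, by date of admission to current standing (later first) (reversed rule for this group): Mendoza (18 Mar 1997) before Oyelaran, Ivanova and Szabo (21 Aug 1996).
Oyelaran, Ivanova and Szabo all have admission number 403, so the next rule applies.
Among Oyelaran, Ivanova and Szabo, by years on the livery (lower first): Oyelaran (4 years) before Ivanova (5 years) before Szabo (38 years).
Order: Tran, Osei, Adeyemi, Romero, Whitfield, Mendoza, Oyelaran, Ivanova, Szabo, Harlow.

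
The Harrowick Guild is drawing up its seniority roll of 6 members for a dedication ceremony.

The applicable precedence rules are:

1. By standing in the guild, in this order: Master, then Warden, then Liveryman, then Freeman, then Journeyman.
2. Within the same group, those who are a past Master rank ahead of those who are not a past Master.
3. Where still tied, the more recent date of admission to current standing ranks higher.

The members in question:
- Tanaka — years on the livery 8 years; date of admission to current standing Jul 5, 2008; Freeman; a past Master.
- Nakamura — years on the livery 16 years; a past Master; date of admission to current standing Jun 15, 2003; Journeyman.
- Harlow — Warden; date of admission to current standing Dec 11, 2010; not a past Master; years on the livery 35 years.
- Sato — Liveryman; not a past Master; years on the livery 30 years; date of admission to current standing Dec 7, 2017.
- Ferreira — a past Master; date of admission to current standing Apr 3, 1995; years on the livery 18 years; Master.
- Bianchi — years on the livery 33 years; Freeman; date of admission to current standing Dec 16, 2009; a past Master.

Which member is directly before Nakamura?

Tanaka

By standing in the guild: Ferreira (Master); then Harlow (Warden); then Sato (Liveryman); then Bianchi and Tanaka (Freeman); then Nakamura (Journeyman).
Bianchi and Tanaka are each a past Master, so the next rule applies.
Among Bianchi and Tanaka, by date of admission to current standing (later first): Bianchi (Dec 16, 2009) before Tanaka (Jul 5, 2008).
Order: Ferreira, Harlow, Sato, Bianchi, Tanaka, Nakamura.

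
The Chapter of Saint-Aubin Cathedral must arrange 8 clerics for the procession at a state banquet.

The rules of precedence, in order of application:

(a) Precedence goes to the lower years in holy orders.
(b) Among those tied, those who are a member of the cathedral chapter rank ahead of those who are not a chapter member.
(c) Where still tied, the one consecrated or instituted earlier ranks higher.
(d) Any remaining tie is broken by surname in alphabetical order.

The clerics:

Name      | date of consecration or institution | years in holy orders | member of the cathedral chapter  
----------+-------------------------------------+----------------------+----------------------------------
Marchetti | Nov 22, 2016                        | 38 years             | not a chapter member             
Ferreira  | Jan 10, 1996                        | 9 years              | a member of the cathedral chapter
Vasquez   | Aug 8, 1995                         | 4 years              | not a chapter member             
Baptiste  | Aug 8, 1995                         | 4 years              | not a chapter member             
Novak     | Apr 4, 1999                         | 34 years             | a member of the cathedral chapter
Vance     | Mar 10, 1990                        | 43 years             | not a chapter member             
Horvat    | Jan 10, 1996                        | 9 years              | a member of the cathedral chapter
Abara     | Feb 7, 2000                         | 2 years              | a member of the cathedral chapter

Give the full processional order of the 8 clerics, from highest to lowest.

By years in holy orders (lower first): Abara (2 years); then Baptiste and Vasquez (both 4 years); then Ferreira and Horvat (both 9 years); then Novak (34 years); then Marchetti (38 years); then Vance (43 years).
Baptiste and Vasquez are each not a chapter member, so the next rule applies.
Baptiste and Vasquez both have date of consecration or institution Aug 8, 1995, so the next rule applies.
Among Baptiste and Vasquez, alphabetically by surname: Baptiste before Vasquez.
Ferreira and Horvat are each a member of the cathedral chapter, so the next rule applies.
Ferreira and Horvat both have date of consecration or institution Jan 10, 1996, so the next rule applies.
Among Ferreira and Horvat, alphabetically by surname: Ferreira before Horvat.
Full order: Abara, Baptiste, Vasquez, Ferreira, Horvat, Novak, Marchetti, Vance.

Abara, Baptiste, Vasquez, Ferreira, Horvat, Novak, Marchetti, Vance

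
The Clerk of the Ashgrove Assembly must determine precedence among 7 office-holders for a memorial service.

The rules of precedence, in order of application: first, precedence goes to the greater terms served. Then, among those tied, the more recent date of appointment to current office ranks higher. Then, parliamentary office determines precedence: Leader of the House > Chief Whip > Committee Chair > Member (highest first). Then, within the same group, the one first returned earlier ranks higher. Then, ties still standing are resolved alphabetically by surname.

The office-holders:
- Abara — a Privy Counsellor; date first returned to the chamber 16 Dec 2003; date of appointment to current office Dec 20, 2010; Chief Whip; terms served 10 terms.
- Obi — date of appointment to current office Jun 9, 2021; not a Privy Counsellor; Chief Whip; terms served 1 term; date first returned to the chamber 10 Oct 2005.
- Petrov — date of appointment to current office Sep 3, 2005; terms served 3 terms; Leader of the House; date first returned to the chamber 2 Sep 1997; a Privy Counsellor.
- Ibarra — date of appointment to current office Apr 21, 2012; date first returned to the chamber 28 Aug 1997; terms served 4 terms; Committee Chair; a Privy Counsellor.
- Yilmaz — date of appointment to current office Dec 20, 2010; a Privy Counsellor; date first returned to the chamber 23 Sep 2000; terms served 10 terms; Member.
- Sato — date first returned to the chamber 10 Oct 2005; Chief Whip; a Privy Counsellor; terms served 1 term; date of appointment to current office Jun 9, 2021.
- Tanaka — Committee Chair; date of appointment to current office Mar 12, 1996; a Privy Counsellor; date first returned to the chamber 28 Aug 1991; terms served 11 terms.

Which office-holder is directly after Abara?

By terms served (higher first): Tanaka (11 terms); then Abara and Yilmaz (both 10 terms); then Ibarra (4 terms); then Petrov (3 terms); then Obi and Sato (both 1 term).
Abara and Yilmaz both have date of appointment to current office Dec 20, 2010, so the next rule applies.
Among Abara and Yilmaz, by parliamentary office: Abara (Chief Whip) before Yilmaz (Member).
Obi and Sato both have date of appointment to current office Jun 9, 2021, so the next rule applies.
Obi and Sato are each Chief Whip, so the next rule applies.
Obi and Sato both have date first returned to the chamber 10 Oct 2005, so the next rule applies.
Among Obi and Sato, alphabetically by surname: Obi before Sato.
Order: Tanaka, Abara, Yilmaz, Ibarra, Petrov, Obi, Sato.

Yilmaz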